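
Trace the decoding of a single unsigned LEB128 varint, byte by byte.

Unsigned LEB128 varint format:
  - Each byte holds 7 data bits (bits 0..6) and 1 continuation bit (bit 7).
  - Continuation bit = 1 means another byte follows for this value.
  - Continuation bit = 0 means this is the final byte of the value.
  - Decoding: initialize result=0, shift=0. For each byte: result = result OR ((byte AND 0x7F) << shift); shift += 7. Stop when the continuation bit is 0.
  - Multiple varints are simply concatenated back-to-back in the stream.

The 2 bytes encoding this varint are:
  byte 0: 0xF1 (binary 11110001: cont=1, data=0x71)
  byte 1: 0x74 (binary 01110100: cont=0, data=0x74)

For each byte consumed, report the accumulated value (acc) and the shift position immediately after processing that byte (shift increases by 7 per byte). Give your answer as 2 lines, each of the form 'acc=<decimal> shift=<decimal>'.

byte 0=0xF1: payload=0x71=113, contrib = 113<<0 = 113; acc -> 113, shift -> 7
byte 1=0x74: payload=0x74=116, contrib = 116<<7 = 14848; acc -> 14961, shift -> 14

Answer: acc=113 shift=7
acc=14961 shift=14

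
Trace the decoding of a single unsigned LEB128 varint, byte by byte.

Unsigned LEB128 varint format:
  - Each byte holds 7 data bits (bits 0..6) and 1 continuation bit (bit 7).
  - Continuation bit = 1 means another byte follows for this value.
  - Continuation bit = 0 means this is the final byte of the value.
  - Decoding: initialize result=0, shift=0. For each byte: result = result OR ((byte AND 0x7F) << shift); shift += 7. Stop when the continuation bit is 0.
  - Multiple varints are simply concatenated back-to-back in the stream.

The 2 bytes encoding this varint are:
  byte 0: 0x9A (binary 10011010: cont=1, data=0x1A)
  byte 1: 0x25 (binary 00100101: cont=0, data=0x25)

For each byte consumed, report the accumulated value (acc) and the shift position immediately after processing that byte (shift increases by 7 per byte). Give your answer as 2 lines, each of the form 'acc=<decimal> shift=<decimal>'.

Answer: acc=26 shift=7
acc=4762 shift=14

Derivation:
byte 0=0x9A: payload=0x1A=26, contrib = 26<<0 = 26; acc -> 26, shift -> 7
byte 1=0x25: payload=0x25=37, contrib = 37<<7 = 4736; acc -> 4762, shift -> 14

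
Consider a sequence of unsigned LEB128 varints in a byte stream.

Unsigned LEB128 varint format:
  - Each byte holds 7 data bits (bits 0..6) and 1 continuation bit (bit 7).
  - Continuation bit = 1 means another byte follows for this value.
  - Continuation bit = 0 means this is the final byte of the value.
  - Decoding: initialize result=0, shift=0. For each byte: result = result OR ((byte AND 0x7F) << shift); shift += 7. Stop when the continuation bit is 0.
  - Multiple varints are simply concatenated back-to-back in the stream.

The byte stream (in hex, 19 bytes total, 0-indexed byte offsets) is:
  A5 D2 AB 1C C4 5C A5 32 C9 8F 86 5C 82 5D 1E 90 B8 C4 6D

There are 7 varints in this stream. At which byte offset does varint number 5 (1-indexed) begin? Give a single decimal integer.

Answer: 12

Derivation:
  byte[0]=0xA5 cont=1 payload=0x25=37: acc |= 37<<0 -> acc=37 shift=7
  byte[1]=0xD2 cont=1 payload=0x52=82: acc |= 82<<7 -> acc=10533 shift=14
  byte[2]=0xAB cont=1 payload=0x2B=43: acc |= 43<<14 -> acc=715045 shift=21
  byte[3]=0x1C cont=0 payload=0x1C=28: acc |= 28<<21 -> acc=59435301 shift=28 [end]
Varint 1: bytes[0:4] = A5 D2 AB 1C -> value 59435301 (4 byte(s))
  byte[4]=0xC4 cont=1 payload=0x44=68: acc |= 68<<0 -> acc=68 shift=7
  byte[5]=0x5C cont=0 payload=0x5C=92: acc |= 92<<7 -> acc=11844 shift=14 [end]
Varint 2: bytes[4:6] = C4 5C -> value 11844 (2 byte(s))
  byte[6]=0xA5 cont=1 payload=0x25=37: acc |= 37<<0 -> acc=37 shift=7
  byte[7]=0x32 cont=0 payload=0x32=50: acc |= 50<<7 -> acc=6437 shift=14 [end]
Varint 3: bytes[6:8] = A5 32 -> value 6437 (2 byte(s))
  byte[8]=0xC9 cont=1 payload=0x49=73: acc |= 73<<0 -> acc=73 shift=7
  byte[9]=0x8F cont=1 payload=0x0F=15: acc |= 15<<7 -> acc=1993 shift=14
  byte[10]=0x86 cont=1 payload=0x06=6: acc |= 6<<14 -> acc=100297 shift=21
  byte[11]=0x5C cont=0 payload=0x5C=92: acc |= 92<<21 -> acc=193038281 shift=28 [end]
Varint 4: bytes[8:12] = C9 8F 86 5C -> value 193038281 (4 byte(s))
  byte[12]=0x82 cont=1 payload=0x02=2: acc |= 2<<0 -> acc=2 shift=7
  byte[13]=0x5D cont=0 payload=0x5D=93: acc |= 93<<7 -> acc=11906 shift=14 [end]
Varint 5: bytes[12:14] = 82 5D -> value 11906 (2 byte(s))
  byte[14]=0x1E cont=0 payload=0x1E=30: acc |= 30<<0 -> acc=30 shift=7 [end]
Varint 6: bytes[14:15] = 1E -> value 30 (1 byte(s))
  byte[15]=0x90 cont=1 payload=0x10=16: acc |= 16<<0 -> acc=16 shift=7
  byte[16]=0xB8 cont=1 payload=0x38=56: acc |= 56<<7 -> acc=7184 shift=14
  byte[17]=0xC4 cont=1 payload=0x44=68: acc |= 68<<14 -> acc=1121296 shift=21
  byte[18]=0x6D cont=0 payload=0x6D=109: acc |= 109<<21 -> acc=229710864 shift=28 [end]
Varint 7: bytes[15:19] = 90 B8 C4 6D -> value 229710864 (4 byte(s))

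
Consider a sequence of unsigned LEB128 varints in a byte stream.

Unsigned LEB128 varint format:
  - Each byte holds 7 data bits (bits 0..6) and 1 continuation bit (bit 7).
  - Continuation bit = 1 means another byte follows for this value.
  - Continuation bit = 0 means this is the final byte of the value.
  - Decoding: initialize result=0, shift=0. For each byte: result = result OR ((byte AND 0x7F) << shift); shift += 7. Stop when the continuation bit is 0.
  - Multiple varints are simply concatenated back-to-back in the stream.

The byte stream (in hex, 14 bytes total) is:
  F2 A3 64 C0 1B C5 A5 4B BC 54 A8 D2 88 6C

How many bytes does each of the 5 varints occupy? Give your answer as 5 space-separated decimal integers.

  byte[0]=0xF2 cont=1 payload=0x72=114: acc |= 114<<0 -> acc=114 shift=7
  byte[1]=0xA3 cont=1 payload=0x23=35: acc |= 35<<7 -> acc=4594 shift=14
  byte[2]=0x64 cont=0 payload=0x64=100: acc |= 100<<14 -> acc=1642994 shift=21 [end]
Varint 1: bytes[0:3] = F2 A3 64 -> value 1642994 (3 byte(s))
  byte[3]=0xC0 cont=1 payload=0x40=64: acc |= 64<<0 -> acc=64 shift=7
  byte[4]=0x1B cont=0 payload=0x1B=27: acc |= 27<<7 -> acc=3520 shift=14 [end]
Varint 2: bytes[3:5] = C0 1B -> value 3520 (2 byte(s))
  byte[5]=0xC5 cont=1 payload=0x45=69: acc |= 69<<0 -> acc=69 shift=7
  byte[6]=0xA5 cont=1 payload=0x25=37: acc |= 37<<7 -> acc=4805 shift=14
  byte[7]=0x4B cont=0 payload=0x4B=75: acc |= 75<<14 -> acc=1233605 shift=21 [end]
Varint 3: bytes[5:8] = C5 A5 4B -> value 1233605 (3 byte(s))
  byte[8]=0xBC cont=1 payload=0x3C=60: acc |= 60<<0 -> acc=60 shift=7
  byte[9]=0x54 cont=0 payload=0x54=84: acc |= 84<<7 -> acc=10812 shift=14 [end]
Varint 4: bytes[8:10] = BC 54 -> value 10812 (2 byte(s))
  byte[10]=0xA8 cont=1 payload=0x28=40: acc |= 40<<0 -> acc=40 shift=7
  byte[11]=0xD2 cont=1 payload=0x52=82: acc |= 82<<7 -> acc=10536 shift=14
  byte[12]=0x88 cont=1 payload=0x08=8: acc |= 8<<14 -> acc=141608 shift=21
  byte[13]=0x6C cont=0 payload=0x6C=108: acc |= 108<<21 -> acc=226634024 shift=28 [end]
Varint 5: bytes[10:14] = A8 D2 88 6C -> value 226634024 (4 byte(s))

Answer: 3 2 3 2 4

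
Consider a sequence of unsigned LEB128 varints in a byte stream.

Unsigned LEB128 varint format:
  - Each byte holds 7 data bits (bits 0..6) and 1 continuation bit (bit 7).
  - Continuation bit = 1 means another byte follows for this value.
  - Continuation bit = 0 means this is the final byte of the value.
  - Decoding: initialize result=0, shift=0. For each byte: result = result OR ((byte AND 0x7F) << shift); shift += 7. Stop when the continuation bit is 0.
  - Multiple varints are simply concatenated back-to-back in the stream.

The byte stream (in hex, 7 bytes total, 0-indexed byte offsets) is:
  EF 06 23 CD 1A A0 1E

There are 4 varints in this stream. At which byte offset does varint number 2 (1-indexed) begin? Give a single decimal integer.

  byte[0]=0xEF cont=1 payload=0x6F=111: acc |= 111<<0 -> acc=111 shift=7
  byte[1]=0x06 cont=0 payload=0x06=6: acc |= 6<<7 -> acc=879 shift=14 [end]
Varint 1: bytes[0:2] = EF 06 -> value 879 (2 byte(s))
  byte[2]=0x23 cont=0 payload=0x23=35: acc |= 35<<0 -> acc=35 shift=7 [end]
Varint 2: bytes[2:3] = 23 -> value 35 (1 byte(s))
  byte[3]=0xCD cont=1 payload=0x4D=77: acc |= 77<<0 -> acc=77 shift=7
  byte[4]=0x1A cont=0 payload=0x1A=26: acc |= 26<<7 -> acc=3405 shift=14 [end]
Varint 3: bytes[3:5] = CD 1A -> value 3405 (2 byte(s))
  byte[5]=0xA0 cont=1 payload=0x20=32: acc |= 32<<0 -> acc=32 shift=7
  byte[6]=0x1E cont=0 payload=0x1E=30: acc |= 30<<7 -> acc=3872 shift=14 [end]
Varint 4: bytes[5:7] = A0 1E -> value 3872 (2 byte(s))

Answer: 2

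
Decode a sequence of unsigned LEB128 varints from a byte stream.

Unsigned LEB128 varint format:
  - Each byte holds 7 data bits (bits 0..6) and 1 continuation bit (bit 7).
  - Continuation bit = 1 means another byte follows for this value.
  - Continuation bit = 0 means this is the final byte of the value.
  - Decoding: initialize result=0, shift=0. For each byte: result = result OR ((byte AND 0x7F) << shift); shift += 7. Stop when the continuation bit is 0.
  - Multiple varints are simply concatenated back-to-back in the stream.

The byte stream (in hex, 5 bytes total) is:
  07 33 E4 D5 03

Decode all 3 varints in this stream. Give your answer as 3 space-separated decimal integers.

Answer: 7 51 60132

Derivation:
  byte[0]=0x07 cont=0 payload=0x07=7: acc |= 7<<0 -> acc=7 shift=7 [end]
Varint 1: bytes[0:1] = 07 -> value 7 (1 byte(s))
  byte[1]=0x33 cont=0 payload=0x33=51: acc |= 51<<0 -> acc=51 shift=7 [end]
Varint 2: bytes[1:2] = 33 -> value 51 (1 byte(s))
  byte[2]=0xE4 cont=1 payload=0x64=100: acc |= 100<<0 -> acc=100 shift=7
  byte[3]=0xD5 cont=1 payload=0x55=85: acc |= 85<<7 -> acc=10980 shift=14
  byte[4]=0x03 cont=0 payload=0x03=3: acc |= 3<<14 -> acc=60132 shift=21 [end]
Varint 3: bytes[2:5] = E4 D5 03 -> value 60132 (3 byte(s))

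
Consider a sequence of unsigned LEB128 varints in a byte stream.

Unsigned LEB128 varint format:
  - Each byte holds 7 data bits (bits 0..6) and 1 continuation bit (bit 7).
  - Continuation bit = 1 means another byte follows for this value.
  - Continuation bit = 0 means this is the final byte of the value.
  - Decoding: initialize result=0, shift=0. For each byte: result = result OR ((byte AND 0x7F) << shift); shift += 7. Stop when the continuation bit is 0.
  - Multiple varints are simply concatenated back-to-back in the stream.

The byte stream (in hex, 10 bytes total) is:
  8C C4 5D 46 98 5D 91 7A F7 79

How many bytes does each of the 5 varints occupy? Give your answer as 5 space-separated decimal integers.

Answer: 3 1 2 2 2

Derivation:
  byte[0]=0x8C cont=1 payload=0x0C=12: acc |= 12<<0 -> acc=12 shift=7
  byte[1]=0xC4 cont=1 payload=0x44=68: acc |= 68<<7 -> acc=8716 shift=14
  byte[2]=0x5D cont=0 payload=0x5D=93: acc |= 93<<14 -> acc=1532428 shift=21 [end]
Varint 1: bytes[0:3] = 8C C4 5D -> value 1532428 (3 byte(s))
  byte[3]=0x46 cont=0 payload=0x46=70: acc |= 70<<0 -> acc=70 shift=7 [end]
Varint 2: bytes[3:4] = 46 -> value 70 (1 byte(s))
  byte[4]=0x98 cont=1 payload=0x18=24: acc |= 24<<0 -> acc=24 shift=7
  byte[5]=0x5D cont=0 payload=0x5D=93: acc |= 93<<7 -> acc=11928 shift=14 [end]
Varint 3: bytes[4:6] = 98 5D -> value 11928 (2 byte(s))
  byte[6]=0x91 cont=1 payload=0x11=17: acc |= 17<<0 -> acc=17 shift=7
  byte[7]=0x7A cont=0 payload=0x7A=122: acc |= 122<<7 -> acc=15633 shift=14 [end]
Varint 4: bytes[6:8] = 91 7A -> value 15633 (2 byte(s))
  byte[8]=0xF7 cont=1 payload=0x77=119: acc |= 119<<0 -> acc=119 shift=7
  byte[9]=0x79 cont=0 payload=0x79=121: acc |= 121<<7 -> acc=15607 shift=14 [end]
Varint 5: bytes[8:10] = F7 79 -> value 15607 (2 byte(s))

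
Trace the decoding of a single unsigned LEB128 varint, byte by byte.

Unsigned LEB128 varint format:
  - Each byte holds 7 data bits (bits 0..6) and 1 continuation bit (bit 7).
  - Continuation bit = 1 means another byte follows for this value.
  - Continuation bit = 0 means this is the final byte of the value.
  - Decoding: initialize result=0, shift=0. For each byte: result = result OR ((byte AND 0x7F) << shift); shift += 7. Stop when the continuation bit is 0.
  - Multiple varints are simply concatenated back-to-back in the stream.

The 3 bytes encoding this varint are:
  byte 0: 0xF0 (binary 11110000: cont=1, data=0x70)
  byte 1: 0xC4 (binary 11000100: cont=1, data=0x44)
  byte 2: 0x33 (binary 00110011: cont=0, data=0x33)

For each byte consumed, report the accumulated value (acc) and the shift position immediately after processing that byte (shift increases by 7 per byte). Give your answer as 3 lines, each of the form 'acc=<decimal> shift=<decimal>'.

Answer: acc=112 shift=7
acc=8816 shift=14
acc=844400 shift=21

Derivation:
byte 0=0xF0: payload=0x70=112, contrib = 112<<0 = 112; acc -> 112, shift -> 7
byte 1=0xC4: payload=0x44=68, contrib = 68<<7 = 8704; acc -> 8816, shift -> 14
byte 2=0x33: payload=0x33=51, contrib = 51<<14 = 835584; acc -> 844400, shift -> 21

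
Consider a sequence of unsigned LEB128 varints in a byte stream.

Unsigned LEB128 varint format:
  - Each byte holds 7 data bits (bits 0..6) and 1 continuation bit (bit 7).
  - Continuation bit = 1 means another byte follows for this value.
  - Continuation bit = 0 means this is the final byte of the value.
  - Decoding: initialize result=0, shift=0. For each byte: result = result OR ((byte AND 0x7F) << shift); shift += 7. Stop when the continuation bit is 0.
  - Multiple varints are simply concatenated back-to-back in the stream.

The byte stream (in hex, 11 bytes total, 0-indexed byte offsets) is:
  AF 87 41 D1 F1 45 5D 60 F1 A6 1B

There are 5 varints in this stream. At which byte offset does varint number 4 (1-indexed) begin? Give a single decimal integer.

  byte[0]=0xAF cont=1 payload=0x2F=47: acc |= 47<<0 -> acc=47 shift=7
  byte[1]=0x87 cont=1 payload=0x07=7: acc |= 7<<7 -> acc=943 shift=14
  byte[2]=0x41 cont=0 payload=0x41=65: acc |= 65<<14 -> acc=1065903 shift=21 [end]
Varint 1: bytes[0:3] = AF 87 41 -> value 1065903 (3 byte(s))
  byte[3]=0xD1 cont=1 payload=0x51=81: acc |= 81<<0 -> acc=81 shift=7
  byte[4]=0xF1 cont=1 payload=0x71=113: acc |= 113<<7 -> acc=14545 shift=14
  byte[5]=0x45 cont=0 payload=0x45=69: acc |= 69<<14 -> acc=1145041 shift=21 [end]
Varint 2: bytes[3:6] = D1 F1 45 -> value 1145041 (3 byte(s))
  byte[6]=0x5D cont=0 payload=0x5D=93: acc |= 93<<0 -> acc=93 shift=7 [end]
Varint 3: bytes[6:7] = 5D -> value 93 (1 byte(s))
  byte[7]=0x60 cont=0 payload=0x60=96: acc |= 96<<0 -> acc=96 shift=7 [end]
Varint 4: bytes[7:8] = 60 -> value 96 (1 byte(s))
  byte[8]=0xF1 cont=1 payload=0x71=113: acc |= 113<<0 -> acc=113 shift=7
  byte[9]=0xA6 cont=1 payload=0x26=38: acc |= 38<<7 -> acc=4977 shift=14
  byte[10]=0x1B cont=0 payload=0x1B=27: acc |= 27<<14 -> acc=447345 shift=21 [end]
Varint 5: bytes[8:11] = F1 A6 1B -> value 447345 (3 byte(s))

Answer: 7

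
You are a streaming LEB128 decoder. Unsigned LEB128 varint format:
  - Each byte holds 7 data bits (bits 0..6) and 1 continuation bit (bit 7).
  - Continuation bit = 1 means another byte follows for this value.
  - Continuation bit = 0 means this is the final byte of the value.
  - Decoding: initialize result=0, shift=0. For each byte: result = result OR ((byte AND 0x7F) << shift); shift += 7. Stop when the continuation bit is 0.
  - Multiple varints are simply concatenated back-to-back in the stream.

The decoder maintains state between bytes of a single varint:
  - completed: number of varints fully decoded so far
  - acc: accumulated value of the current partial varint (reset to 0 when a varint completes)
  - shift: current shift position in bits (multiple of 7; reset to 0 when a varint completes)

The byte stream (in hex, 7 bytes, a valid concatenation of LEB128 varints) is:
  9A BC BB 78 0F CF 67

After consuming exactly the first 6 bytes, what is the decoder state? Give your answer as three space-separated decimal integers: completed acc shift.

Answer: 2 79 7

Derivation:
byte[0]=0x9A cont=1 payload=0x1A: acc |= 26<<0 -> completed=0 acc=26 shift=7
byte[1]=0xBC cont=1 payload=0x3C: acc |= 60<<7 -> completed=0 acc=7706 shift=14
byte[2]=0xBB cont=1 payload=0x3B: acc |= 59<<14 -> completed=0 acc=974362 shift=21
byte[3]=0x78 cont=0 payload=0x78: varint #1 complete (value=252632602); reset -> completed=1 acc=0 shift=0
byte[4]=0x0F cont=0 payload=0x0F: varint #2 complete (value=15); reset -> completed=2 acc=0 shift=0
byte[5]=0xCF cont=1 payload=0x4F: acc |= 79<<0 -> completed=2 acc=79 shift=7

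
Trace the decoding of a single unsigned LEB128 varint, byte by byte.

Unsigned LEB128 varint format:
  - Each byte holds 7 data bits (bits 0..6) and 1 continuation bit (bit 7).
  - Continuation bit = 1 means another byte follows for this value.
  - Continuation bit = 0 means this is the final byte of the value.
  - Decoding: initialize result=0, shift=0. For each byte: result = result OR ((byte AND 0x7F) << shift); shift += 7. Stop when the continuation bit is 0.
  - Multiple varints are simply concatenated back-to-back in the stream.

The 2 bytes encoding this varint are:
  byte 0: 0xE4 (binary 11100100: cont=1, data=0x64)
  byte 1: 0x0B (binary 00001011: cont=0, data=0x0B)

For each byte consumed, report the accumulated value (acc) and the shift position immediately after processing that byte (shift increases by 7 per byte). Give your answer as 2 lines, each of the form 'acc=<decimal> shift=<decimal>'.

Answer: acc=100 shift=7
acc=1508 shift=14

Derivation:
byte 0=0xE4: payload=0x64=100, contrib = 100<<0 = 100; acc -> 100, shift -> 7
byte 1=0x0B: payload=0x0B=11, contrib = 11<<7 = 1408; acc -> 1508, shift -> 14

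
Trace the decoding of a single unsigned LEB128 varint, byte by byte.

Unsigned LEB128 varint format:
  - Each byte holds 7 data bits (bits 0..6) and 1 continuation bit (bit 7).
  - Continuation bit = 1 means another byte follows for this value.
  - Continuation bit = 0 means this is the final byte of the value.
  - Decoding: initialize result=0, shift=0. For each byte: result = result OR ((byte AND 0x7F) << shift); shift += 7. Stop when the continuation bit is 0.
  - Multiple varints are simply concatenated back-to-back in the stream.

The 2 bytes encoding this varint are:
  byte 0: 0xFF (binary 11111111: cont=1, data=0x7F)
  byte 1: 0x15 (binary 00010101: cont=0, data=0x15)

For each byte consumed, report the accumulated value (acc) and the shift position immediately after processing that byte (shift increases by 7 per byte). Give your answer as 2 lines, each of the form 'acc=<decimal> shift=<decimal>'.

byte 0=0xFF: payload=0x7F=127, contrib = 127<<0 = 127; acc -> 127, shift -> 7
byte 1=0x15: payload=0x15=21, contrib = 21<<7 = 2688; acc -> 2815, shift -> 14

Answer: acc=127 shift=7
acc=2815 shift=14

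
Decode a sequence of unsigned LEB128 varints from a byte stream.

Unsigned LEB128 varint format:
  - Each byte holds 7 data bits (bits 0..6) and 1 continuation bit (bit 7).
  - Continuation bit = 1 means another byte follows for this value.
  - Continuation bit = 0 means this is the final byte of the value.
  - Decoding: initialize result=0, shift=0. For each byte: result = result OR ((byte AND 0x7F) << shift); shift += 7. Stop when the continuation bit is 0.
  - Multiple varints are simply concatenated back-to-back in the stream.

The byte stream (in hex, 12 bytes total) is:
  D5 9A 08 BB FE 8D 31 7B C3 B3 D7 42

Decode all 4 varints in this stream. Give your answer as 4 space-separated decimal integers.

  byte[0]=0xD5 cont=1 payload=0x55=85: acc |= 85<<0 -> acc=85 shift=7
  byte[1]=0x9A cont=1 payload=0x1A=26: acc |= 26<<7 -> acc=3413 shift=14
  byte[2]=0x08 cont=0 payload=0x08=8: acc |= 8<<14 -> acc=134485 shift=21 [end]
Varint 1: bytes[0:3] = D5 9A 08 -> value 134485 (3 byte(s))
  byte[3]=0xBB cont=1 payload=0x3B=59: acc |= 59<<0 -> acc=59 shift=7
  byte[4]=0xFE cont=1 payload=0x7E=126: acc |= 126<<7 -> acc=16187 shift=14
  byte[5]=0x8D cont=1 payload=0x0D=13: acc |= 13<<14 -> acc=229179 shift=21
  byte[6]=0x31 cont=0 payload=0x31=49: acc |= 49<<21 -> acc=102989627 shift=28 [end]
Varint 2: bytes[3:7] = BB FE 8D 31 -> value 102989627 (4 byte(s))
  byte[7]=0x7B cont=0 payload=0x7B=123: acc |= 123<<0 -> acc=123 shift=7 [end]
Varint 3: bytes[7:8] = 7B -> value 123 (1 byte(s))
  byte[8]=0xC3 cont=1 payload=0x43=67: acc |= 67<<0 -> acc=67 shift=7
  byte[9]=0xB3 cont=1 payload=0x33=51: acc |= 51<<7 -> acc=6595 shift=14
  byte[10]=0xD7 cont=1 payload=0x57=87: acc |= 87<<14 -> acc=1432003 shift=21
  byte[11]=0x42 cont=0 payload=0x42=66: acc |= 66<<21 -> acc=139844035 shift=28 [end]
Varint 4: bytes[8:12] = C3 B3 D7 42 -> value 139844035 (4 byte(s))

Answer: 134485 102989627 123 139844035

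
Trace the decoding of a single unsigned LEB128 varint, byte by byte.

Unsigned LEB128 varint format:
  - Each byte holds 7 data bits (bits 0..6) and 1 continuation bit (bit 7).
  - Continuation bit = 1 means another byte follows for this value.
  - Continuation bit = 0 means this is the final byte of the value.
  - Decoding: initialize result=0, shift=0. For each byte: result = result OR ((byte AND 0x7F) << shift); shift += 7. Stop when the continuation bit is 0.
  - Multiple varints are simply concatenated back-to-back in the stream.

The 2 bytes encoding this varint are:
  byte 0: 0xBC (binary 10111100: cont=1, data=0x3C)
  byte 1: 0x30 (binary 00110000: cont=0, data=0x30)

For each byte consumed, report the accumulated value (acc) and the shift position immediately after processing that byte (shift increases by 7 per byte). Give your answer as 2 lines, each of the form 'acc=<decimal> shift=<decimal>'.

Answer: acc=60 shift=7
acc=6204 shift=14

Derivation:
byte 0=0xBC: payload=0x3C=60, contrib = 60<<0 = 60; acc -> 60, shift -> 7
byte 1=0x30: payload=0x30=48, contrib = 48<<7 = 6144; acc -> 6204, shift -> 14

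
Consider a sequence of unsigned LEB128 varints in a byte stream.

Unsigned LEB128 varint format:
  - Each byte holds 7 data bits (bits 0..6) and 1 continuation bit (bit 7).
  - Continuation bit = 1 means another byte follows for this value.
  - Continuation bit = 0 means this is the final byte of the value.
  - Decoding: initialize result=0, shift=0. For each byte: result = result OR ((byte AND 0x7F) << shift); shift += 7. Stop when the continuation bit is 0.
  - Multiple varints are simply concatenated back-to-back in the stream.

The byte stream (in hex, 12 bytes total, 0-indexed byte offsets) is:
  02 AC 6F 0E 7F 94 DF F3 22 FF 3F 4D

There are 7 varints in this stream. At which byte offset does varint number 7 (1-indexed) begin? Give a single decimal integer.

Answer: 11

Derivation:
  byte[0]=0x02 cont=0 payload=0x02=2: acc |= 2<<0 -> acc=2 shift=7 [end]
Varint 1: bytes[0:1] = 02 -> value 2 (1 byte(s))
  byte[1]=0xAC cont=1 payload=0x2C=44: acc |= 44<<0 -> acc=44 shift=7
  byte[2]=0x6F cont=0 payload=0x6F=111: acc |= 111<<7 -> acc=14252 shift=14 [end]
Varint 2: bytes[1:3] = AC 6F -> value 14252 (2 byte(s))
  byte[3]=0x0E cont=0 payload=0x0E=14: acc |= 14<<0 -> acc=14 shift=7 [end]
Varint 3: bytes[3:4] = 0E -> value 14 (1 byte(s))
  byte[4]=0x7F cont=0 payload=0x7F=127: acc |= 127<<0 -> acc=127 shift=7 [end]
Varint 4: bytes[4:5] = 7F -> value 127 (1 byte(s))
  byte[5]=0x94 cont=1 payload=0x14=20: acc |= 20<<0 -> acc=20 shift=7
  byte[6]=0xDF cont=1 payload=0x5F=95: acc |= 95<<7 -> acc=12180 shift=14
  byte[7]=0xF3 cont=1 payload=0x73=115: acc |= 115<<14 -> acc=1896340 shift=21
  byte[8]=0x22 cont=0 payload=0x22=34: acc |= 34<<21 -> acc=73199508 shift=28 [end]
Varint 5: bytes[5:9] = 94 DF F3 22 -> value 73199508 (4 byte(s))
  byte[9]=0xFF cont=1 payload=0x7F=127: acc |= 127<<0 -> acc=127 shift=7
  byte[10]=0x3F cont=0 payload=0x3F=63: acc |= 63<<7 -> acc=8191 shift=14 [end]
Varint 6: bytes[9:11] = FF 3F -> value 8191 (2 byte(s))
  byte[11]=0x4D cont=0 payload=0x4D=77: acc |= 77<<0 -> acc=77 shift=7 [end]
Varint 7: bytes[11:12] = 4D -> value 77 (1 byte(s))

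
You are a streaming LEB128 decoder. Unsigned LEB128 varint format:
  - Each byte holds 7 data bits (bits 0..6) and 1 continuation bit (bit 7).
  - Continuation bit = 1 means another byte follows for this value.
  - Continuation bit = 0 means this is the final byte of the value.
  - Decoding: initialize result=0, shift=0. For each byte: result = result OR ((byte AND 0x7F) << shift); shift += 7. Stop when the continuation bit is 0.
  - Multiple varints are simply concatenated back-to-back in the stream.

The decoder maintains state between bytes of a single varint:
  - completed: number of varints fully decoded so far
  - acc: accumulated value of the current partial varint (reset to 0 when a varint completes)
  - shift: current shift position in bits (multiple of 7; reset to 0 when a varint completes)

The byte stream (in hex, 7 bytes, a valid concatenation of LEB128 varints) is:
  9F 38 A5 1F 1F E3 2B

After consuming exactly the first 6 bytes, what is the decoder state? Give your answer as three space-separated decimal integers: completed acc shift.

byte[0]=0x9F cont=1 payload=0x1F: acc |= 31<<0 -> completed=0 acc=31 shift=7
byte[1]=0x38 cont=0 payload=0x38: varint #1 complete (value=7199); reset -> completed=1 acc=0 shift=0
byte[2]=0xA5 cont=1 payload=0x25: acc |= 37<<0 -> completed=1 acc=37 shift=7
byte[3]=0x1F cont=0 payload=0x1F: varint #2 complete (value=4005); reset -> completed=2 acc=0 shift=0
byte[4]=0x1F cont=0 payload=0x1F: varint #3 complete (value=31); reset -> completed=3 acc=0 shift=0
byte[5]=0xE3 cont=1 payload=0x63: acc |= 99<<0 -> completed=3 acc=99 shift=7

Answer: 3 99 7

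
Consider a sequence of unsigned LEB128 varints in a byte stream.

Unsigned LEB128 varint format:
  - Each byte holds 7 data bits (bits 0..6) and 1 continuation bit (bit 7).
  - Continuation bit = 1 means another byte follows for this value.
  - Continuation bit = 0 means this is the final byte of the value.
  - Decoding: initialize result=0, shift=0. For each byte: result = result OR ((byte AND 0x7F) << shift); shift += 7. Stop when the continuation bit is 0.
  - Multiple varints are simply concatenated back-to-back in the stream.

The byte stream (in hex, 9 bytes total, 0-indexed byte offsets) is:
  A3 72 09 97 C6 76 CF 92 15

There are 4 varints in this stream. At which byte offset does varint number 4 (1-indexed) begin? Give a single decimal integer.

Answer: 6

Derivation:
  byte[0]=0xA3 cont=1 payload=0x23=35: acc |= 35<<0 -> acc=35 shift=7
  byte[1]=0x72 cont=0 payload=0x72=114: acc |= 114<<7 -> acc=14627 shift=14 [end]
Varint 1: bytes[0:2] = A3 72 -> value 14627 (2 byte(s))
  byte[2]=0x09 cont=0 payload=0x09=9: acc |= 9<<0 -> acc=9 shift=7 [end]
Varint 2: bytes[2:3] = 09 -> value 9 (1 byte(s))
  byte[3]=0x97 cont=1 payload=0x17=23: acc |= 23<<0 -> acc=23 shift=7
  byte[4]=0xC6 cont=1 payload=0x46=70: acc |= 70<<7 -> acc=8983 shift=14
  byte[5]=0x76 cont=0 payload=0x76=118: acc |= 118<<14 -> acc=1942295 shift=21 [end]
Varint 3: bytes[3:6] = 97 C6 76 -> value 1942295 (3 byte(s))
  byte[6]=0xCF cont=1 payload=0x4F=79: acc |= 79<<0 -> acc=79 shift=7
  byte[7]=0x92 cont=1 payload=0x12=18: acc |= 18<<7 -> acc=2383 shift=14
  byte[8]=0x15 cont=0 payload=0x15=21: acc |= 21<<14 -> acc=346447 shift=21 [end]
Varint 4: bytes[6:9] = CF 92 15 -> value 346447 (3 byte(s))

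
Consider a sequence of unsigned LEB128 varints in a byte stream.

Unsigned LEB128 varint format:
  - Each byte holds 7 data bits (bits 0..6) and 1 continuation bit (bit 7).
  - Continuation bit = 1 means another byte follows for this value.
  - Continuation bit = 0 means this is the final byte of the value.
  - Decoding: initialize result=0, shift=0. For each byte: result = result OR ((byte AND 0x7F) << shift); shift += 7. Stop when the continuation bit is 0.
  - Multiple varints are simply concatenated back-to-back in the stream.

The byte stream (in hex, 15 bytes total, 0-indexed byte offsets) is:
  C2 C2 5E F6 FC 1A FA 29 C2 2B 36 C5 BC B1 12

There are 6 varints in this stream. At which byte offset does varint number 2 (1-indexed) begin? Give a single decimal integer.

  byte[0]=0xC2 cont=1 payload=0x42=66: acc |= 66<<0 -> acc=66 shift=7
  byte[1]=0xC2 cont=1 payload=0x42=66: acc |= 66<<7 -> acc=8514 shift=14
  byte[2]=0x5E cont=0 payload=0x5E=94: acc |= 94<<14 -> acc=1548610 shift=21 [end]
Varint 1: bytes[0:3] = C2 C2 5E -> value 1548610 (3 byte(s))
  byte[3]=0xF6 cont=1 payload=0x76=118: acc |= 118<<0 -> acc=118 shift=7
  byte[4]=0xFC cont=1 payload=0x7C=124: acc |= 124<<7 -> acc=15990 shift=14
  byte[5]=0x1A cont=0 payload=0x1A=26: acc |= 26<<14 -> acc=441974 shift=21 [end]
Varint 2: bytes[3:6] = F6 FC 1A -> value 441974 (3 byte(s))
  byte[6]=0xFA cont=1 payload=0x7A=122: acc |= 122<<0 -> acc=122 shift=7
  byte[7]=0x29 cont=0 payload=0x29=41: acc |= 41<<7 -> acc=5370 shift=14 [end]
Varint 3: bytes[6:8] = FA 29 -> value 5370 (2 byte(s))
  byte[8]=0xC2 cont=1 payload=0x42=66: acc |= 66<<0 -> acc=66 shift=7
  byte[9]=0x2B cont=0 payload=0x2B=43: acc |= 43<<7 -> acc=5570 shift=14 [end]
Varint 4: bytes[8:10] = C2 2B -> value 5570 (2 byte(s))
  byte[10]=0x36 cont=0 payload=0x36=54: acc |= 54<<0 -> acc=54 shift=7 [end]
Varint 5: bytes[10:11] = 36 -> value 54 (1 byte(s))
  byte[11]=0xC5 cont=1 payload=0x45=69: acc |= 69<<0 -> acc=69 shift=7
  byte[12]=0xBC cont=1 payload=0x3C=60: acc |= 60<<7 -> acc=7749 shift=14
  byte[13]=0xB1 cont=1 payload=0x31=49: acc |= 49<<14 -> acc=810565 shift=21
  byte[14]=0x12 cont=0 payload=0x12=18: acc |= 18<<21 -> acc=38559301 shift=28 [end]
Varint 6: bytes[11:15] = C5 BC B1 12 -> value 38559301 (4 byte(s))

Answer: 3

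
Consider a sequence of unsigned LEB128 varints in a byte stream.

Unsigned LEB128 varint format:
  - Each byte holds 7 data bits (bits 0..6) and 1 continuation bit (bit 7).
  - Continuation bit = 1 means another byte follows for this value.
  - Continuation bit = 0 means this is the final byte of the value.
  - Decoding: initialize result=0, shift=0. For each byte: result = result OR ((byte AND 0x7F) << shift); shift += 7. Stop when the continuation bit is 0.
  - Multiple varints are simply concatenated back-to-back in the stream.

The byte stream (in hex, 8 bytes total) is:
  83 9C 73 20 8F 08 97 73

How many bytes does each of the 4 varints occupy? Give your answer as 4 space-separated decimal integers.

Answer: 3 1 2 2

Derivation:
  byte[0]=0x83 cont=1 payload=0x03=3: acc |= 3<<0 -> acc=3 shift=7
  byte[1]=0x9C cont=1 payload=0x1C=28: acc |= 28<<7 -> acc=3587 shift=14
  byte[2]=0x73 cont=0 payload=0x73=115: acc |= 115<<14 -> acc=1887747 shift=21 [end]
Varint 1: bytes[0:3] = 83 9C 73 -> value 1887747 (3 byte(s))
  byte[3]=0x20 cont=0 payload=0x20=32: acc |= 32<<0 -> acc=32 shift=7 [end]
Varint 2: bytes[3:4] = 20 -> value 32 (1 byte(s))
  byte[4]=0x8F cont=1 payload=0x0F=15: acc |= 15<<0 -> acc=15 shift=7
  byte[5]=0x08 cont=0 payload=0x08=8: acc |= 8<<7 -> acc=1039 shift=14 [end]
Varint 3: bytes[4:6] = 8F 08 -> value 1039 (2 byte(s))
  byte[6]=0x97 cont=1 payload=0x17=23: acc |= 23<<0 -> acc=23 shift=7
  byte[7]=0x73 cont=0 payload=0x73=115: acc |= 115<<7 -> acc=14743 shift=14 [end]
Varint 4: bytes[6:8] = 97 73 -> value 14743 (2 byte(s))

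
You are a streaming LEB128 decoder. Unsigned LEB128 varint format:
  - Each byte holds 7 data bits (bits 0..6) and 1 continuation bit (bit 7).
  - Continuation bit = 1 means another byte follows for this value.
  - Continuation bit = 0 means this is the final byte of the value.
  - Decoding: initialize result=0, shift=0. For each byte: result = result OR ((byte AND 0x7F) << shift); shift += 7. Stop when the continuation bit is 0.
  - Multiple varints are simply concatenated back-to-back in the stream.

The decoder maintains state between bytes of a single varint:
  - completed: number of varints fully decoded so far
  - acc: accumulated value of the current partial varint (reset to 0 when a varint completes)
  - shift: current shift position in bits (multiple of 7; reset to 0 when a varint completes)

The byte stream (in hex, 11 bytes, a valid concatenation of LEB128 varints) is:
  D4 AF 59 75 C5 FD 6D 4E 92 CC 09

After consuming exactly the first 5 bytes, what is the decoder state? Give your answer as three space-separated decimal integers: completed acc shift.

byte[0]=0xD4 cont=1 payload=0x54: acc |= 84<<0 -> completed=0 acc=84 shift=7
byte[1]=0xAF cont=1 payload=0x2F: acc |= 47<<7 -> completed=0 acc=6100 shift=14
byte[2]=0x59 cont=0 payload=0x59: varint #1 complete (value=1464276); reset -> completed=1 acc=0 shift=0
byte[3]=0x75 cont=0 payload=0x75: varint #2 complete (value=117); reset -> completed=2 acc=0 shift=0
byte[4]=0xC5 cont=1 payload=0x45: acc |= 69<<0 -> completed=2 acc=69 shift=7

Answer: 2 69 7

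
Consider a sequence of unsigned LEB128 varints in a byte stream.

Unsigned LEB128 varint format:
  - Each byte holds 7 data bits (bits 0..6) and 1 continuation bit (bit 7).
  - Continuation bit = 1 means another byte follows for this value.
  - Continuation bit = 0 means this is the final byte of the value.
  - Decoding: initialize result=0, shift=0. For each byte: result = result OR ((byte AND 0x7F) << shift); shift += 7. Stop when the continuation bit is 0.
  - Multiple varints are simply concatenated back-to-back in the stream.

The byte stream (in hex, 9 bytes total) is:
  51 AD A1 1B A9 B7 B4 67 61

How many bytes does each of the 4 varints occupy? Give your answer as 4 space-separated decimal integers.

Answer: 1 3 4 1

Derivation:
  byte[0]=0x51 cont=0 payload=0x51=81: acc |= 81<<0 -> acc=81 shift=7 [end]
Varint 1: bytes[0:1] = 51 -> value 81 (1 byte(s))
  byte[1]=0xAD cont=1 payload=0x2D=45: acc |= 45<<0 -> acc=45 shift=7
  byte[2]=0xA1 cont=1 payload=0x21=33: acc |= 33<<7 -> acc=4269 shift=14
  byte[3]=0x1B cont=0 payload=0x1B=27: acc |= 27<<14 -> acc=446637 shift=21 [end]
Varint 2: bytes[1:4] = AD A1 1B -> value 446637 (3 byte(s))
  byte[4]=0xA9 cont=1 payload=0x29=41: acc |= 41<<0 -> acc=41 shift=7
  byte[5]=0xB7 cont=1 payload=0x37=55: acc |= 55<<7 -> acc=7081 shift=14
  byte[6]=0xB4 cont=1 payload=0x34=52: acc |= 52<<14 -> acc=859049 shift=21
  byte[7]=0x67 cont=0 payload=0x67=103: acc |= 103<<21 -> acc=216865705 shift=28 [end]
Varint 3: bytes[4:8] = A9 B7 B4 67 -> value 216865705 (4 byte(s))
  byte[8]=0x61 cont=0 payload=0x61=97: acc |= 97<<0 -> acc=97 shift=7 [end]
Varint 4: bytes[8:9] = 61 -> value 97 (1 byte(s))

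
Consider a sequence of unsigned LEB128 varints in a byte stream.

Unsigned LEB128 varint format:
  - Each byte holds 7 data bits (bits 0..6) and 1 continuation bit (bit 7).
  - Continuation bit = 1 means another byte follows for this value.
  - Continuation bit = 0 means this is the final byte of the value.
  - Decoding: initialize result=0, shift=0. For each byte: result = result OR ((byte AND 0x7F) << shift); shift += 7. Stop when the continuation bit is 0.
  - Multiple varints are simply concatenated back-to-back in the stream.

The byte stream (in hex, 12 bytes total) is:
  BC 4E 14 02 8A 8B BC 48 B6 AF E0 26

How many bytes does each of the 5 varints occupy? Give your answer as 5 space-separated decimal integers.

Answer: 2 1 1 4 4

Derivation:
  byte[0]=0xBC cont=1 payload=0x3C=60: acc |= 60<<0 -> acc=60 shift=7
  byte[1]=0x4E cont=0 payload=0x4E=78: acc |= 78<<7 -> acc=10044 shift=14 [end]
Varint 1: bytes[0:2] = BC 4E -> value 10044 (2 byte(s))
  byte[2]=0x14 cont=0 payload=0x14=20: acc |= 20<<0 -> acc=20 shift=7 [end]
Varint 2: bytes[2:3] = 14 -> value 20 (1 byte(s))
  byte[3]=0x02 cont=0 payload=0x02=2: acc |= 2<<0 -> acc=2 shift=7 [end]
Varint 3: bytes[3:4] = 02 -> value 2 (1 byte(s))
  byte[4]=0x8A cont=1 payload=0x0A=10: acc |= 10<<0 -> acc=10 shift=7
  byte[5]=0x8B cont=1 payload=0x0B=11: acc |= 11<<7 -> acc=1418 shift=14
  byte[6]=0xBC cont=1 payload=0x3C=60: acc |= 60<<14 -> acc=984458 shift=21
  byte[7]=0x48 cont=0 payload=0x48=72: acc |= 72<<21 -> acc=151979402 shift=28 [end]
Varint 4: bytes[4:8] = 8A 8B BC 48 -> value 151979402 (4 byte(s))
  byte[8]=0xB6 cont=1 payload=0x36=54: acc |= 54<<0 -> acc=54 shift=7
  byte[9]=0xAF cont=1 payload=0x2F=47: acc |= 47<<7 -> acc=6070 shift=14
  byte[10]=0xE0 cont=1 payload=0x60=96: acc |= 96<<14 -> acc=1578934 shift=21
  byte[11]=0x26 cont=0 payload=0x26=38: acc |= 38<<21 -> acc=81270710 shift=28 [end]
Varint 5: bytes[8:12] = B6 AF E0 26 -> value 81270710 (4 byte(s))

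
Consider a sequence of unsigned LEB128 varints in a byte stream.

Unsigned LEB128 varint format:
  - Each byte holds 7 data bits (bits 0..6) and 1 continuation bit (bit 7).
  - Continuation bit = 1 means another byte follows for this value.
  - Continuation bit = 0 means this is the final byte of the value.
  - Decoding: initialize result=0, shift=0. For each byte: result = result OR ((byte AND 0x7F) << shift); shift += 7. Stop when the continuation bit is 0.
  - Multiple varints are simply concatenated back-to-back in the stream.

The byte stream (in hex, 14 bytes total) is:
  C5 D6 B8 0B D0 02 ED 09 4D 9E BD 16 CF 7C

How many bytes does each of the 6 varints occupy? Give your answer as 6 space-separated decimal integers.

  byte[0]=0xC5 cont=1 payload=0x45=69: acc |= 69<<0 -> acc=69 shift=7
  byte[1]=0xD6 cont=1 payload=0x56=86: acc |= 86<<7 -> acc=11077 shift=14
  byte[2]=0xB8 cont=1 payload=0x38=56: acc |= 56<<14 -> acc=928581 shift=21
  byte[3]=0x0B cont=0 payload=0x0B=11: acc |= 11<<21 -> acc=23997253 shift=28 [end]
Varint 1: bytes[0:4] = C5 D6 B8 0B -> value 23997253 (4 byte(s))
  byte[4]=0xD0 cont=1 payload=0x50=80: acc |= 80<<0 -> acc=80 shift=7
  byte[5]=0x02 cont=0 payload=0x02=2: acc |= 2<<7 -> acc=336 shift=14 [end]
Varint 2: bytes[4:6] = D0 02 -> value 336 (2 byte(s))
  byte[6]=0xED cont=1 payload=0x6D=109: acc |= 109<<0 -> acc=109 shift=7
  byte[7]=0x09 cont=0 payload=0x09=9: acc |= 9<<7 -> acc=1261 shift=14 [end]
Varint 3: bytes[6:8] = ED 09 -> value 1261 (2 byte(s))
  byte[8]=0x4D cont=0 payload=0x4D=77: acc |= 77<<0 -> acc=77 shift=7 [end]
Varint 4: bytes[8:9] = 4D -> value 77 (1 byte(s))
  byte[9]=0x9E cont=1 payload=0x1E=30: acc |= 30<<0 -> acc=30 shift=7
  byte[10]=0xBD cont=1 payload=0x3D=61: acc |= 61<<7 -> acc=7838 shift=14
  byte[11]=0x16 cont=0 payload=0x16=22: acc |= 22<<14 -> acc=368286 shift=21 [end]
Varint 5: bytes[9:12] = 9E BD 16 -> value 368286 (3 byte(s))
  byte[12]=0xCF cont=1 payload=0x4F=79: acc |= 79<<0 -> acc=79 shift=7
  byte[13]=0x7C cont=0 payload=0x7C=124: acc |= 124<<7 -> acc=15951 shift=14 [end]
Varint 6: bytes[12:14] = CF 7C -> value 15951 (2 byte(s))

Answer: 4 2 2 1 3 2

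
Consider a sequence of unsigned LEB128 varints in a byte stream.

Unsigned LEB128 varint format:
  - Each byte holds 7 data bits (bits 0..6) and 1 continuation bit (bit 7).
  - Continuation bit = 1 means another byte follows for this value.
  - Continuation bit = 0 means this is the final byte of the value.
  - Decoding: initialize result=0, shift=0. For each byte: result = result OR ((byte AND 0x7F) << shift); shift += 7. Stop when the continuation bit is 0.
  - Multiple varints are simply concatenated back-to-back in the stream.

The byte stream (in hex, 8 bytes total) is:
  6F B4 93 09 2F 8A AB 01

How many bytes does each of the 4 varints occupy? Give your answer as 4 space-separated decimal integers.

Answer: 1 3 1 3

Derivation:
  byte[0]=0x6F cont=0 payload=0x6F=111: acc |= 111<<0 -> acc=111 shift=7 [end]
Varint 1: bytes[0:1] = 6F -> value 111 (1 byte(s))
  byte[1]=0xB4 cont=1 payload=0x34=52: acc |= 52<<0 -> acc=52 shift=7
  byte[2]=0x93 cont=1 payload=0x13=19: acc |= 19<<7 -> acc=2484 shift=14
  byte[3]=0x09 cont=0 payload=0x09=9: acc |= 9<<14 -> acc=149940 shift=21 [end]
Varint 2: bytes[1:4] = B4 93 09 -> value 149940 (3 byte(s))
  byte[4]=0x2F cont=0 payload=0x2F=47: acc |= 47<<0 -> acc=47 shift=7 [end]
Varint 3: bytes[4:5] = 2F -> value 47 (1 byte(s))
  byte[5]=0x8A cont=1 payload=0x0A=10: acc |= 10<<0 -> acc=10 shift=7
  byte[6]=0xAB cont=1 payload=0x2B=43: acc |= 43<<7 -> acc=5514 shift=14
  byte[7]=0x01 cont=0 payload=0x01=1: acc |= 1<<14 -> acc=21898 shift=21 [end]
Varint 4: bytes[5:8] = 8A AB 01 -> value 21898 (3 byte(s))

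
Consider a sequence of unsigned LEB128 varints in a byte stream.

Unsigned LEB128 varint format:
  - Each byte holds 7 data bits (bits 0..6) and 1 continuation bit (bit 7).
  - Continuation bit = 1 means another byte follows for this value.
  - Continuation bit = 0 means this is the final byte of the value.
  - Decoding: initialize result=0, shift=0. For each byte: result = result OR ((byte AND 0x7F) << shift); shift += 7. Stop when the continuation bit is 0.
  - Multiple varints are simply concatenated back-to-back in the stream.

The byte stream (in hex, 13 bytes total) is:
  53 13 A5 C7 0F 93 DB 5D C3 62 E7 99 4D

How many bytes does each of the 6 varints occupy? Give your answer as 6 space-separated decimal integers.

Answer: 1 1 3 3 2 3

Derivation:
  byte[0]=0x53 cont=0 payload=0x53=83: acc |= 83<<0 -> acc=83 shift=7 [end]
Varint 1: bytes[0:1] = 53 -> value 83 (1 byte(s))
  byte[1]=0x13 cont=0 payload=0x13=19: acc |= 19<<0 -> acc=19 shift=7 [end]
Varint 2: bytes[1:2] = 13 -> value 19 (1 byte(s))
  byte[2]=0xA5 cont=1 payload=0x25=37: acc |= 37<<0 -> acc=37 shift=7
  byte[3]=0xC7 cont=1 payload=0x47=71: acc |= 71<<7 -> acc=9125 shift=14
  byte[4]=0x0F cont=0 payload=0x0F=15: acc |= 15<<14 -> acc=254885 shift=21 [end]
Varint 3: bytes[2:5] = A5 C7 0F -> value 254885 (3 byte(s))
  byte[5]=0x93 cont=1 payload=0x13=19: acc |= 19<<0 -> acc=19 shift=7
  byte[6]=0xDB cont=1 payload=0x5B=91: acc |= 91<<7 -> acc=11667 shift=14
  byte[7]=0x5D cont=0 payload=0x5D=93: acc |= 93<<14 -> acc=1535379 shift=21 [end]
Varint 4: bytes[5:8] = 93 DB 5D -> value 1535379 (3 byte(s))
  byte[8]=0xC3 cont=1 payload=0x43=67: acc |= 67<<0 -> acc=67 shift=7
  byte[9]=0x62 cont=0 payload=0x62=98: acc |= 98<<7 -> acc=12611 shift=14 [end]
Varint 5: bytes[8:10] = C3 62 -> value 12611 (2 byte(s))
  byte[10]=0xE7 cont=1 payload=0x67=103: acc |= 103<<0 -> acc=103 shift=7
  byte[11]=0x99 cont=1 payload=0x19=25: acc |= 25<<7 -> acc=3303 shift=14
  byte[12]=0x4D cont=0 payload=0x4D=77: acc |= 77<<14 -> acc=1264871 shift=21 [end]
Varint 6: bytes[10:13] = E7 99 4D -> value 1264871 (3 byte(s))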